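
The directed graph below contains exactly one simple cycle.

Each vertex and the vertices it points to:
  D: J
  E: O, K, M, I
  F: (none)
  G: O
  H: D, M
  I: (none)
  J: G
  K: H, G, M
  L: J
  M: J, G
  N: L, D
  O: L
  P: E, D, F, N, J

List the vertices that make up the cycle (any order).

G, J, L, O

DFS with gray/black marking from O:
O gray
  L gray
    J gray
      G gray
        G→O: O is gray → back edge
Back edge closes the cycle O → L → J → G → O; its vertices are {G, J, L, O}.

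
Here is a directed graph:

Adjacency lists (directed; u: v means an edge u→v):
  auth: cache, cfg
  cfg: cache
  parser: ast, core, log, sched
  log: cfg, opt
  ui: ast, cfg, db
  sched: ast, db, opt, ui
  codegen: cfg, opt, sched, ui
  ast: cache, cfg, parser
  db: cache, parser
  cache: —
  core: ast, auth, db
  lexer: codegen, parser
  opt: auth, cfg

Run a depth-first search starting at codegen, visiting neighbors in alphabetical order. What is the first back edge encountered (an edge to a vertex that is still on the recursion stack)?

parser->ast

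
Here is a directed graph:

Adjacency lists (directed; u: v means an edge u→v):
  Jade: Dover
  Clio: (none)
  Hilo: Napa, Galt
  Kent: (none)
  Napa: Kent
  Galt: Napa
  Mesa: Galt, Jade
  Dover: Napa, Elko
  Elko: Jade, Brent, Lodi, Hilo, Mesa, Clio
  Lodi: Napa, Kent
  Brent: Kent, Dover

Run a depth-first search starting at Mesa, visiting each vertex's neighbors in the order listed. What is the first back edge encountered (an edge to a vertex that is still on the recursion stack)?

Elko->Jade

DFS from Mesa (visiting each vertex's neighbors in the order listed); mark gray on enter, black on exit:
Mesa gray
  Galt gray
    Napa gray
      Kent gray
      Kent black
    Napa black
  Galt black
  Jade gray
    Dover gray
      Dover→Napa: Napa black — skip
      Elko gray
        Elko→Jade: Jade is gray → back edge
First back edge: Elko → Jade.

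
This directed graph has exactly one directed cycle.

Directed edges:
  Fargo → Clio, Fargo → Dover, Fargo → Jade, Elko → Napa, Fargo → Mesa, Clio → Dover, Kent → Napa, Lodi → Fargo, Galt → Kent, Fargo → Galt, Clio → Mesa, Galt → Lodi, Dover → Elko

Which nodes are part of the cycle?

Galt, Lodi, Fargo

DFS with gray/black marking from Fargo:
Fargo gray
  Dover gray
    Elko gray
      Napa gray
      Napa black
    Elko black
  Dover black
  Clio gray
    Mesa gray
    Mesa black
    Clio→Dover: Dover black — skip
  Clio black
  Jade gray
  Jade black
  Galt gray
    Kent gray
      Kent→Napa: Napa black — skip
    Kent black
    Lodi gray
      Lodi→Fargo: Fargo is gray → back edge
Back edge closes the cycle Fargo → Galt → Lodi → Fargo; its vertices are {Galt, Lodi, Fargo}.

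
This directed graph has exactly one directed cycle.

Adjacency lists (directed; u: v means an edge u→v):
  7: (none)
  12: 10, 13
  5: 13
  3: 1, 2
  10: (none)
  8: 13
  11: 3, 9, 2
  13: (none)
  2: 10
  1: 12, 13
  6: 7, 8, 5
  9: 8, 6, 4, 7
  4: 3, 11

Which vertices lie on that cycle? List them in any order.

DFS with gray/black marking from 11:
11 gray
  3 gray
    1 gray
      12 gray
        10 gray
        10 black
        13 gray
        13 black
      12 black
      1→13: 13 black — skip
    1 black
    2 gray
      2→10: 10 black — skip
    2 black
  3 black
  9 gray
    8 gray
      8→13: 13 black — skip
    8 black
    6 gray
      7 gray
      7 black
      6→8: 8 black — skip
      5 gray
        5→13: 13 black — skip
      5 black
    6 black
    4 gray
      4→3: 3 black — skip
      4→11: 11 is gray → back edge
Back edge closes the cycle 11 → 9 → 4 → 11; its vertices are {4, 9, 11}.

4, 9, 11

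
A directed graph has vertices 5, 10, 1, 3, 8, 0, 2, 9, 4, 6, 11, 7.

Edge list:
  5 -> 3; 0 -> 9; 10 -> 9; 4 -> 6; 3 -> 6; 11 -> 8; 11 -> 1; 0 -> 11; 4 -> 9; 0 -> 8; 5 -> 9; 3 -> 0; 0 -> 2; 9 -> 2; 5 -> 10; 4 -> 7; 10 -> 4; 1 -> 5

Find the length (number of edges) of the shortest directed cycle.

5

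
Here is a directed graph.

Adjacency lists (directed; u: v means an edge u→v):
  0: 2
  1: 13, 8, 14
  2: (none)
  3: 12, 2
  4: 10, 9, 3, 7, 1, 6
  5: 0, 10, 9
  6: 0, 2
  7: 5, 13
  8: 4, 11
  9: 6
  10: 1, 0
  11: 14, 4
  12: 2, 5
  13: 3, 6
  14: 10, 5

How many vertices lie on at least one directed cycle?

11

A vertex is on a directed cycle iff it belongs to a strongly connected component of size ≥ 2 (or has a self-loop).
The vertices on cycles are {1, 3, 4, 5, 7, 8, 10, 11, 12, 13, 14} — 11 in total.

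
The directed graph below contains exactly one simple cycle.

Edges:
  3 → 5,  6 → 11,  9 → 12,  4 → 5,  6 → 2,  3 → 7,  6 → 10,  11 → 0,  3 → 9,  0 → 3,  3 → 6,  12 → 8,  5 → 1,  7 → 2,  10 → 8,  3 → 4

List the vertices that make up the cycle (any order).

0, 3, 6, 11

DFS with gray/black marking from 3:
3 gray
  4 gray
    5 gray
      1 gray
      1 black
    5 black
  4 black
  7 gray
    2 gray
    2 black
  7 black
  9 gray
    12 gray
      8 gray
      8 black
    12 black
  9 black
  6 gray
    6→2: 2 black — skip
    11 gray
      0 gray
        0→3: 3 is gray → back edge
Back edge closes the cycle 3 → 6 → 11 → 0 → 3; its vertices are {0, 3, 6, 11}.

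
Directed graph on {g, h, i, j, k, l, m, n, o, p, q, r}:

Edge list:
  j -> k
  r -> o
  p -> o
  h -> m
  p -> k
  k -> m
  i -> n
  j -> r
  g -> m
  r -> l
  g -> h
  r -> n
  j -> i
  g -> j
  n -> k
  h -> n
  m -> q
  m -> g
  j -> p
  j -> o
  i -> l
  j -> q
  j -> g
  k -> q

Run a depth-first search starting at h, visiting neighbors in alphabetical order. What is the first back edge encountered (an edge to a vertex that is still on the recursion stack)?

DFS from h (visiting neighbors in alphabetical order); mark gray on enter, black on exit:
h gray
  m gray
    g gray
      g→h: h is gray → back edge
First back edge: g → h.

g→h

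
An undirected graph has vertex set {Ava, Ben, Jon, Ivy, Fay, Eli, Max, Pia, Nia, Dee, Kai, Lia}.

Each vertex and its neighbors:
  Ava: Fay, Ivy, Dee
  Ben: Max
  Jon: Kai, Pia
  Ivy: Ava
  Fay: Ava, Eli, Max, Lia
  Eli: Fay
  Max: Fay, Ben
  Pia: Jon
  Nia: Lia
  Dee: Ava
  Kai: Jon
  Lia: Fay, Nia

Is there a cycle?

DFS, tracking each vertex's parent; an edge to a visited non-parent vertex closes a cycle.
Start from Lia:
visit Lia (parent –)
  visit Fay (parent Lia)
    visit Ava (parent Fay)
      Ava–Fay: parent, skip
      visit Ivy (parent Ava)
        Ivy–Ava: parent, skip
      visit Dee (parent Ava)
        Dee–Ava: parent, skip
    visit Eli (parent Fay)
      Eli–Fay: parent, skip
    visit Max (parent Fay)
      Max–Fay: parent, skip
      visit Ben (parent Max)
        Ben–Max: parent, skip
    Fay–Lia: parent, skip
  visit Nia (parent Lia)
    Nia–Lia: parent, skip
visit Jon (parent –)
  visit Kai (parent Jon)
    Kai–Jon: parent, skip
  visit Pia (parent Jon)
    Pia–Jon: parent, skip
No non-parent visited neighbor found — the graph is a forest.

No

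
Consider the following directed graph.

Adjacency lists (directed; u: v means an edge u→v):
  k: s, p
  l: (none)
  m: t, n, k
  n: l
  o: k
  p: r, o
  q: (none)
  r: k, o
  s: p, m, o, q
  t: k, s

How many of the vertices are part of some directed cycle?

7

A vertex is on a directed cycle iff it belongs to a strongly connected component of size ≥ 2 (or has a self-loop).
The vertices on cycles are {k, m, o, p, r, s, t} — 7 in total.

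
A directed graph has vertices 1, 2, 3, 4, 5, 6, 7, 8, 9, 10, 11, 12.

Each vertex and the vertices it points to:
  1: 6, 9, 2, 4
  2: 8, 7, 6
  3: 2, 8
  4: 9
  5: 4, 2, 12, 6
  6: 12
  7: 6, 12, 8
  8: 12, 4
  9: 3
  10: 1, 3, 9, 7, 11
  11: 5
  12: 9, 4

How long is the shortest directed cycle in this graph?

4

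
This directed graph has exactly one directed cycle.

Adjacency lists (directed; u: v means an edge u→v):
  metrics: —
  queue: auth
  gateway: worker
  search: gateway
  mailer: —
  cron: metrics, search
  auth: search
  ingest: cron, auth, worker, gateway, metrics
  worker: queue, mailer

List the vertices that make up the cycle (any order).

auth, queue, search, worker, gateway

DFS with gray/black marking from gateway:
gateway gray
  worker gray
    queue gray
      auth gray
        search gray
          search→gateway: gateway is gray → back edge
Back edge closes the cycle gateway → worker → queue → auth → search → gateway; its vertices are {auth, queue, search, worker, gateway}.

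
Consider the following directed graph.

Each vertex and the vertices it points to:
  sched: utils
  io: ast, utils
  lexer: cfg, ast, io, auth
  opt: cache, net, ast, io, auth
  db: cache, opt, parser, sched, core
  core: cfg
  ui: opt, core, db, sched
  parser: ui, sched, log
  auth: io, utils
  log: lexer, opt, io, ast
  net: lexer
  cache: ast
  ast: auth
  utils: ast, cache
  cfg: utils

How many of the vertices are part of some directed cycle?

8

A vertex is on a directed cycle iff it belongs to a strongly connected component of size ≥ 2 (or has a self-loop).
The vertices on cycles are {db, io, ui, ast, auth, cache, utils, parser} — 8 in total.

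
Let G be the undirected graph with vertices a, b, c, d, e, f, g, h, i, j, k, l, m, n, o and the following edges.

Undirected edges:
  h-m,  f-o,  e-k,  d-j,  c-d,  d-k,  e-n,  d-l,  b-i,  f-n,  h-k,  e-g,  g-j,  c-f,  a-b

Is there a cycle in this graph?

Yes

DFS, tracking each vertex's parent; an edge to a visited non-parent vertex closes a cycle.
Start from i:
visit i (parent –)
  visit b (parent i)
    b–i: parent, skip
    visit a (parent b)
      a–b: parent, skip
visit c (parent –)
  visit f (parent c)
    f–c: parent, skip
    visit n (parent f)
      visit e (parent n)
        visit g (parent e)
          visit j (parent g)
            visit d (parent j)
              visit k (parent d)
                k–e: e visited and ≠ parent → cycle
Cycle: e – g – j – d – k – e.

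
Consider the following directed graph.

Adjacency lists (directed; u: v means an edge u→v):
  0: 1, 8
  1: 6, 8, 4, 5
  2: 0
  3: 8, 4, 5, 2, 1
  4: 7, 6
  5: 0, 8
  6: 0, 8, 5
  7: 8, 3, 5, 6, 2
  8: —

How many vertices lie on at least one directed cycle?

8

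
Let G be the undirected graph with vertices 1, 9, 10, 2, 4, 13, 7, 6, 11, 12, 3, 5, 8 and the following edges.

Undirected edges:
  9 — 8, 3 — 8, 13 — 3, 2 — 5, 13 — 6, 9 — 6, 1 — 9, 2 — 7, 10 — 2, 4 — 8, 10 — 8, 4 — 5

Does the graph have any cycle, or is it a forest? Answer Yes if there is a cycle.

DFS, tracking each vertex's parent; an edge to a visited non-parent vertex closes a cycle.
Start from 13:
visit 13 (parent –)
  visit 3 (parent 13)
    3–13: parent, skip
    visit 8 (parent 3)
      visit 10 (parent 8)
        10–8: parent, skip
        visit 2 (parent 10)
          visit 5 (parent 2)
            visit 4 (parent 5)
              4–8: 8 visited and ≠ parent → cycle
Cycle: 8 – 10 – 2 – 5 – 4 – 8.

Yes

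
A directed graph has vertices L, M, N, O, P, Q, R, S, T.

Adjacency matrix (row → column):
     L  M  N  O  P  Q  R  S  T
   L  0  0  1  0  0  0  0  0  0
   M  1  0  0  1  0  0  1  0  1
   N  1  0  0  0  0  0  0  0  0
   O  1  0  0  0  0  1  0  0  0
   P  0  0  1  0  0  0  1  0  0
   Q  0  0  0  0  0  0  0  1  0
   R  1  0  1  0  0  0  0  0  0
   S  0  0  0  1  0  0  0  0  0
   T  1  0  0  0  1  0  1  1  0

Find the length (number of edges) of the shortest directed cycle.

For each vertex v, BFS finds the shortest path from v back to v.
The shortest such closed walk is L → N → L, length 2.

2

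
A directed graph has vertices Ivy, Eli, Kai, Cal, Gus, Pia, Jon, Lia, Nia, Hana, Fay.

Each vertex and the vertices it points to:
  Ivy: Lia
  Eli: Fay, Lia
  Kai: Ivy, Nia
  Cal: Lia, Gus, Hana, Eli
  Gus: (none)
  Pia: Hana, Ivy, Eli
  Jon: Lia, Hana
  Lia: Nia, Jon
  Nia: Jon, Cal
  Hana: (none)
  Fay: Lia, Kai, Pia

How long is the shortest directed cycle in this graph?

2

For each vertex v, BFS finds the shortest path from v back to v.
The shortest such closed walk is Jon → Lia → Jon, length 2.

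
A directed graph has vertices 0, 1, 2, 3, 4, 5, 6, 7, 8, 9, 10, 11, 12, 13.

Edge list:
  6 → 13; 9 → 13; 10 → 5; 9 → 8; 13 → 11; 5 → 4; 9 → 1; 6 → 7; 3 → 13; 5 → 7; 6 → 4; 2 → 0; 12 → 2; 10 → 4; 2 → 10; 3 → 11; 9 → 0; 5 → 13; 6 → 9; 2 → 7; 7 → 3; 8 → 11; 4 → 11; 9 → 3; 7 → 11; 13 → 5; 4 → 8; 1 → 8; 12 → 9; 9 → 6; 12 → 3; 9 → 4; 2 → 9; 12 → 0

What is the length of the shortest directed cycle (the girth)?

2

For each vertex v, BFS finds the shortest path from v back to v.
The shortest such closed walk is 9 → 6 → 9, length 2.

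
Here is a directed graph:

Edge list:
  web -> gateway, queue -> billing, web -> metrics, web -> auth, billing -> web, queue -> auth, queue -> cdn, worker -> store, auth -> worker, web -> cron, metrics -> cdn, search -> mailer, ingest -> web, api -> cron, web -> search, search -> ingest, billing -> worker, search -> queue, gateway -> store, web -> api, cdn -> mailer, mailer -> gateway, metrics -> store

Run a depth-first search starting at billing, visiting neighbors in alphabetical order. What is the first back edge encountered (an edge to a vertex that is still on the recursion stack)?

ingest->web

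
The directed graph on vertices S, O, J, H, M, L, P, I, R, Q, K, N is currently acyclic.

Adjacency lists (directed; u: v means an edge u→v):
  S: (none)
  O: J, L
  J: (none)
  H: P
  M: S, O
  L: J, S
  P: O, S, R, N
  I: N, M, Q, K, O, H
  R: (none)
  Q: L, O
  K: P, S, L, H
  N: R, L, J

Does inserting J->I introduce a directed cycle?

Yes

Adding J→I creates a cycle iff I can already reach J.
Path from I: I → O → J.
So I → … → J → I is a cycle.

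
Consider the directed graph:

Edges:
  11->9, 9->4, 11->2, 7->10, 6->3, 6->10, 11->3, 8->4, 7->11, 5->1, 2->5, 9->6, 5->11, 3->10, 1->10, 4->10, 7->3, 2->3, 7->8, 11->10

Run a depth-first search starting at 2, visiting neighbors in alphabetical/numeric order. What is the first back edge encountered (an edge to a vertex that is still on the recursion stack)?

DFS from 2 (visiting neighbors in alphabetical/numeric order); mark gray on enter, black on exit:
2 gray
  3 gray
    10 gray
    10 black
  3 black
  5 gray
    1 gray
      1→10: 10 black — skip
    1 black
    11 gray
      11→2: 2 is gray → back edge
First back edge: 11 → 2.

11→2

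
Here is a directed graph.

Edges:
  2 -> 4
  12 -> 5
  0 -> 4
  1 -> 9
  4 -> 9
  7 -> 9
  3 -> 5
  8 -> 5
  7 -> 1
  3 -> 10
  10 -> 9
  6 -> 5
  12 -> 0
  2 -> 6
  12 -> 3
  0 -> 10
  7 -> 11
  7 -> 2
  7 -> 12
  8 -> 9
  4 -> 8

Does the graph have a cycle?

No

DFS with white/gray/black marking, starting from 9:
9 gray
9 black
10 gray
  10→9: 9 black — skip
10 black
7 gray
  7→9: 9 black — skip
  1 gray
    1→9: 9 black — skip
  1 black
  12 gray
    0 gray
      4 gray
        4→9: 9 black — skip
        8 gray
          5 gray
          5 black
          8→9: 9 black — skip
        8 black
      4 black
      0→10: 10 black — skip
    0 black
    12→5: 5 black — skip
    3 gray
      3→10: 10 black — skip
      3→5: 5 black — skip
    3 black
  12 black
  11 gray
  11 black
  2 gray
    6 gray
      6→5: 5 black — skip
    6 black
    2→4: 4 black — skip
  2 black
7 black
Every edge goes to a white or black vertex — no back edge, so the graph is acyclic.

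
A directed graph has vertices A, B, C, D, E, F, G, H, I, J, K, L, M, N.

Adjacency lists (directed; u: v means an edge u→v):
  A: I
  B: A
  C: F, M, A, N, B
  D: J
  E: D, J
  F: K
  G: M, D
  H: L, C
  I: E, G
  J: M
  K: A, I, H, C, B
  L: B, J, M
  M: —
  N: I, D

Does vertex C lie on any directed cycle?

Yes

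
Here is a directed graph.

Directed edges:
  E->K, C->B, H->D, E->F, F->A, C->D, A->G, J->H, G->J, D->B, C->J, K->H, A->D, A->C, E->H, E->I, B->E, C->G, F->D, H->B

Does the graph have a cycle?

DFS with white/gray/black marking, starting from D:
D gray
  B gray
    E gray
      I gray
      I black
      H gray
        H→D: D is gray → back edge
Back edge found, so a cycle exists: D → B → E → H → D.

Yes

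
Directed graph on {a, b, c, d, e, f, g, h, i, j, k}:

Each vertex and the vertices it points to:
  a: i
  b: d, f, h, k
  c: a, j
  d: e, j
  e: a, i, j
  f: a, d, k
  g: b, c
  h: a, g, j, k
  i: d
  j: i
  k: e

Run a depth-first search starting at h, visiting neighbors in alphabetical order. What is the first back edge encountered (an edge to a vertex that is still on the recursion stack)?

DFS from h (visiting neighbors in alphabetical order); mark gray on enter, black on exit:
h gray
  a gray
    i gray
      d gray
        e gray
          e→a: a is gray → back edge
First back edge: e → a.

e->a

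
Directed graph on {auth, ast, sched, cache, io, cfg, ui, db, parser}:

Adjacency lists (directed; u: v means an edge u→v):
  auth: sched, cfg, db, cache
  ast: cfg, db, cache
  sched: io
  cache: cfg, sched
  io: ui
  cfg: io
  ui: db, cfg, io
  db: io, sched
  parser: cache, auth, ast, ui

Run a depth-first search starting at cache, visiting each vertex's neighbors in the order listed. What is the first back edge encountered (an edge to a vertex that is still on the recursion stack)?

db→io

DFS from cache (visiting each vertex's neighbors in the order listed); mark gray on enter, black on exit:
cache gray
  cfg gray
    io gray
      ui gray
        db gray
          db→io: io is gray → back edge
First back edge: db → io.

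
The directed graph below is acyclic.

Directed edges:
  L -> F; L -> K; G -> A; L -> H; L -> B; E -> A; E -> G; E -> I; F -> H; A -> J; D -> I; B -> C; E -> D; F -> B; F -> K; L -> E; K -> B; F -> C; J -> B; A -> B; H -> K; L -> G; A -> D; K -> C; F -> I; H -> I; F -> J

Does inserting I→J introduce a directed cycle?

No

Adding I→J creates a cycle iff J can already reach I.
Explore from J: no path reaches I. The graph stays acyclic.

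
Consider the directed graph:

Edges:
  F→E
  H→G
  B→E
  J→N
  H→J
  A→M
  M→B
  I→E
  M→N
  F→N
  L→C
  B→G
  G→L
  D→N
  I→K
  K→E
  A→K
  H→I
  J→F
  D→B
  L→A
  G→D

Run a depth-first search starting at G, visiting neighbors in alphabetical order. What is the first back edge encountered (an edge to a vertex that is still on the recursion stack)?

DFS from G (visiting neighbors in alphabetical order); mark gray on enter, black on exit:
G gray
  D gray
    B gray
      E gray
      E black
      B→G: G is gray → back edge
First back edge: B → G.

B→G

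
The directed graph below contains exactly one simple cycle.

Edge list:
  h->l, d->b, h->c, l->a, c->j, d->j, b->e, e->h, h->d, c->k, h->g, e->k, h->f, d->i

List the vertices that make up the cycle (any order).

DFS with gray/black marking from e:
e gray
  k gray
  k black
  h gray
    c gray
      j gray
      j black
      c→k: k black — skip
    c black
    d gray
      b gray
        b→e: e is gray → back edge
Back edge closes the cycle e → h → d → b → e; its vertices are {b, d, e, h}.

b, d, e, h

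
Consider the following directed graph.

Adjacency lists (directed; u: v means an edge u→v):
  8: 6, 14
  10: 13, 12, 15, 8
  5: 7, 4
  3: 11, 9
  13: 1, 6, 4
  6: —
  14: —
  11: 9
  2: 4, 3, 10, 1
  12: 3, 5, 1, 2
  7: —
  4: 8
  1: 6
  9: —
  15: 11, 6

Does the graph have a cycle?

DFS with white/gray/black marking, starting from 2:
2 gray
  4 gray
    8 gray
      6 gray
      6 black
      14 gray
      14 black
    8 black
  4 black
  3 gray
    11 gray
      9 gray
      9 black
    11 black
    3→9: 9 black — skip
  3 black
  10 gray
    13 gray
      1 gray
        1→6: 6 black — skip
      1 black
      13→6: 6 black — skip
      13→4: 4 black — skip
    13 black
    12 gray
      12→3: 3 black — skip
      5 gray
        7 gray
        7 black
        5→4: 4 black — skip
      5 black
      12→1: 1 black — skip
      12→2: 2 is gray → back edge
Back edge found, so a cycle exists: 2 → 10 → 12 → 2.

Yes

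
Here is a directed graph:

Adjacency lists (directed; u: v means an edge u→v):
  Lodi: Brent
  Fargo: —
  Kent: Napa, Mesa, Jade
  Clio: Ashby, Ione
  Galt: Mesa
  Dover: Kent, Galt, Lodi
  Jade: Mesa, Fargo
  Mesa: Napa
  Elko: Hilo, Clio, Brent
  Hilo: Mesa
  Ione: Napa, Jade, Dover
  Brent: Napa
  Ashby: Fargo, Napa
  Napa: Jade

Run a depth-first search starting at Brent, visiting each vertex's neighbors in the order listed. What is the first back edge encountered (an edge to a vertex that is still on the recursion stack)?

Mesa->Napa

DFS from Brent (visiting each vertex's neighbors in the order listed); mark gray on enter, black on exit:
Brent gray
  Napa gray
    Jade gray
      Mesa gray
        Mesa→Napa: Napa is gray → back edge
First back edge: Mesa → Napa.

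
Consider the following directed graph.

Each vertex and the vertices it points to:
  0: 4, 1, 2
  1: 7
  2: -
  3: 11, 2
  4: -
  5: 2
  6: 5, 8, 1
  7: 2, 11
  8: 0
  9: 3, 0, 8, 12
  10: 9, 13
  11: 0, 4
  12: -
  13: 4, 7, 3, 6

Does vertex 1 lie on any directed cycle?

Yes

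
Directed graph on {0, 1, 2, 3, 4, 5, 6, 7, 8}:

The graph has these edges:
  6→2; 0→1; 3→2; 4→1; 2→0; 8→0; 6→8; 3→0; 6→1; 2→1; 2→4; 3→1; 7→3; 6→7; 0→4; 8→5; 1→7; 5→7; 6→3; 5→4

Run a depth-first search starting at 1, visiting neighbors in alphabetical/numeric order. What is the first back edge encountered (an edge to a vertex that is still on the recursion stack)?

0→1

DFS from 1 (visiting neighbors in alphabetical/numeric order); mark gray on enter, black on exit:
1 gray
  7 gray
    3 gray
      0 gray
        0→1: 1 is gray → back edge
First back edge: 0 → 1.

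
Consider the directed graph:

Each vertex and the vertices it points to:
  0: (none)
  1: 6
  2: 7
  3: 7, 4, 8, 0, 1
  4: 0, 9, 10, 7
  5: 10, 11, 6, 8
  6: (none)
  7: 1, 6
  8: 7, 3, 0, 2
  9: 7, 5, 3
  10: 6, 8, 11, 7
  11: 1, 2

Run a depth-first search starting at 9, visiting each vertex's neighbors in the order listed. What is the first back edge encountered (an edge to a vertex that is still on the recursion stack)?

DFS from 9 (visiting each vertex's neighbors in the order listed); mark gray on enter, black on exit:
9 gray
  7 gray
    1 gray
      6 gray
      6 black
    1 black
    7→6: 6 black — skip
  7 black
  5 gray
    10 gray
      10→6: 6 black — skip
      8 gray
        8→7: 7 black — skip
        3 gray
          3→7: 7 black — skip
          4 gray
            0 gray
            0 black
            4→9: 9 is gray → back edge
First back edge: 4 → 9.

4→9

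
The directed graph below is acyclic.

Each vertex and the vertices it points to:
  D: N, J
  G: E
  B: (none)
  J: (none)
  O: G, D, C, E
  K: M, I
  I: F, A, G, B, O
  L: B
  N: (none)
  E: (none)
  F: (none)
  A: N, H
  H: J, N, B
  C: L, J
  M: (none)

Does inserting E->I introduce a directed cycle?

Adding E→I creates a cycle iff I can already reach E.
Path from I: I → O → E.
So I → … → E → I is a cycle.

Yes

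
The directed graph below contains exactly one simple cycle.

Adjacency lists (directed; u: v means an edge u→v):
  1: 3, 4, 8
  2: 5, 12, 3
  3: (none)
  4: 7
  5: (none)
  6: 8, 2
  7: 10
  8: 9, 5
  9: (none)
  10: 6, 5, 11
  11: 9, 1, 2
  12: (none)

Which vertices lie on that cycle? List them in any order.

1, 4, 7, 10, 11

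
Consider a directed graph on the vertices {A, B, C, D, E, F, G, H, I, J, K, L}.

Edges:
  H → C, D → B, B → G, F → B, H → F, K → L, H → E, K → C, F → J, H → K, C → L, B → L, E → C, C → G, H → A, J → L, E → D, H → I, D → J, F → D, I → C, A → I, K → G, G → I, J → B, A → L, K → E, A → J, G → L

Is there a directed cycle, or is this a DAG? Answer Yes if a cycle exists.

Yes

DFS with white/gray/black marking, starting from B:
B gray
  G gray
    L gray
    L black
    I gray
      C gray
        C→G: G is gray → back edge
Back edge found, so a cycle exists: G → I → C → G.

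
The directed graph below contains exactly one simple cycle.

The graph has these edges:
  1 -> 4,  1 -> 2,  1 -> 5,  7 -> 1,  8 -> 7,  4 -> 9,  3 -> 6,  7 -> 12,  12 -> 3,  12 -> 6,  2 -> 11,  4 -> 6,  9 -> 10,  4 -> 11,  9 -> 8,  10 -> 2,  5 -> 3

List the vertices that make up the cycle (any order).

1, 4, 7, 8, 9

DFS with gray/black marking from 9:
9 gray
  8 gray
    7 gray
      12 gray
        6 gray
        6 black
        3 gray
          3→6: 6 black — skip
        3 black
      12 black
      1 gray
        5 gray
          5→3: 3 black — skip
        5 black
        4 gray
          4→6: 6 black — skip
          4→9: 9 is gray → back edge
Back edge closes the cycle 9 → 8 → 7 → 1 → 4 → 9; its vertices are {1, 4, 7, 8, 9}.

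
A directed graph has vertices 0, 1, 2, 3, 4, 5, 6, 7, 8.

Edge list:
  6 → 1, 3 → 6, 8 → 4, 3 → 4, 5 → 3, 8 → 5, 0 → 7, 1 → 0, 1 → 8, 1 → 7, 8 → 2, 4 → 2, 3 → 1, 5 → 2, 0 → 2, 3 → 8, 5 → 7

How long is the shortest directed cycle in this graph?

3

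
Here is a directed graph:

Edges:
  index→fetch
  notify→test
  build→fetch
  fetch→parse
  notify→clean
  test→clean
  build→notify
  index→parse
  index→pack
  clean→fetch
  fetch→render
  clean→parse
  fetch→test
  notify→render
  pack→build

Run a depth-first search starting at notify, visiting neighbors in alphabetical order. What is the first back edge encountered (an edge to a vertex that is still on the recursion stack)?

DFS from notify (visiting neighbors in alphabetical order); mark gray on enter, black on exit:
notify gray
  clean gray
    fetch gray
      parse gray
      parse black
      render gray
      render black
      test gray
        test→clean: clean is gray → back edge
First back edge: test → clean.

test->clean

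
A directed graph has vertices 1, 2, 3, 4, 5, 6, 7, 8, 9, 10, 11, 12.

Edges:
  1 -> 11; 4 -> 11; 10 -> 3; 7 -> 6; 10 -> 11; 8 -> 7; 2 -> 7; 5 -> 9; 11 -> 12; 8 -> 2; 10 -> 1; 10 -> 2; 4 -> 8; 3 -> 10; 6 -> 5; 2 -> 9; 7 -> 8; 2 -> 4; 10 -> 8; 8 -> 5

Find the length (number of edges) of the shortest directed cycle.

2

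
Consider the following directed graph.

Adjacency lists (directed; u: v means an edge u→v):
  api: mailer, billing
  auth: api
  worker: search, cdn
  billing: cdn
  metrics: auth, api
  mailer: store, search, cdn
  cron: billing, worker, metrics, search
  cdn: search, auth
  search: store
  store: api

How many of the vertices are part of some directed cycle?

A vertex is on a directed cycle iff it belongs to a strongly connected component of size ≥ 2 (or has a self-loop).
The vertices on cycles are {api, cdn, auth, store, mailer, search, billing} — 7 in total.

7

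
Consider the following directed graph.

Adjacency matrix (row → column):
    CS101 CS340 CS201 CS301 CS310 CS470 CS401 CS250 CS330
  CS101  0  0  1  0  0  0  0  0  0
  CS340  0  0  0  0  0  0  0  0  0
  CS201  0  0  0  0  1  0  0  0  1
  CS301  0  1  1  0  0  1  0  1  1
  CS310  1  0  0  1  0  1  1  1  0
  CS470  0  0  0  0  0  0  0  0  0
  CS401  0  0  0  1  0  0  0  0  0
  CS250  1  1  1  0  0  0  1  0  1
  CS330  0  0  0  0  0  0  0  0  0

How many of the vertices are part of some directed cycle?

A vertex is on a directed cycle iff it belongs to a strongly connected component of size ≥ 2 (or has a self-loop).
The vertices on cycles are {CS101, CS201, CS250, CS301, CS310, CS401} — 6 in total.

6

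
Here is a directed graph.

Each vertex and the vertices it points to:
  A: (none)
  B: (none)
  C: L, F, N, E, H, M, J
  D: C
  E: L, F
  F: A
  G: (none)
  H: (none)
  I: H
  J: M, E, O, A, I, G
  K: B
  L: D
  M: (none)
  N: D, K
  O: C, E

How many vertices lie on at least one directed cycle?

7

A vertex is on a directed cycle iff it belongs to a strongly connected component of size ≥ 2 (or has a self-loop).
The vertices on cycles are {C, D, E, J, L, N, O} — 7 in total.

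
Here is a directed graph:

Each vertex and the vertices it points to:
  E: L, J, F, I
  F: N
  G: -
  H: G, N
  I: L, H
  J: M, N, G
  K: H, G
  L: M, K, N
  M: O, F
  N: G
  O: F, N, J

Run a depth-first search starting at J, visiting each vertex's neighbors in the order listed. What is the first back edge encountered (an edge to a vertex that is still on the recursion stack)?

O->J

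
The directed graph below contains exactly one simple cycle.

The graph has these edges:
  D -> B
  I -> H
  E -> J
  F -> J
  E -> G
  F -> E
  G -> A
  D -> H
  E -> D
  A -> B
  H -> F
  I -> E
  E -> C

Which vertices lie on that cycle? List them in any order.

D, E, F, H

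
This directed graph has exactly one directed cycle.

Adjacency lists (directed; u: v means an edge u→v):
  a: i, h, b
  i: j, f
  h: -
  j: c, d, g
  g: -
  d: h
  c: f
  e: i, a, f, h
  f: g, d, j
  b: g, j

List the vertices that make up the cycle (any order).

DFS with gray/black marking from j:
j gray
  c gray
    f gray
      g gray
      g black
      d gray
        h gray
        h black
      d black
      f→j: j is gray → back edge
Back edge closes the cycle j → c → f → j; its vertices are {c, f, j}.

c, f, j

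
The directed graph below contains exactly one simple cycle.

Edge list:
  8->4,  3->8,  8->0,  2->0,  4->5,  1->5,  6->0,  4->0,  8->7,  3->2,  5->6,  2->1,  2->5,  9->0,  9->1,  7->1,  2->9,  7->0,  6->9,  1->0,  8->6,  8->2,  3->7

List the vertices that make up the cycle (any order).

1, 5, 6, 9

DFS with gray/black marking from 6:
6 gray
  9 gray
    0 gray
    0 black
    1 gray
      5 gray
        5→6: 6 is gray → back edge
Back edge closes the cycle 6 → 9 → 1 → 5 → 6; its vertices are {1, 5, 6, 9}.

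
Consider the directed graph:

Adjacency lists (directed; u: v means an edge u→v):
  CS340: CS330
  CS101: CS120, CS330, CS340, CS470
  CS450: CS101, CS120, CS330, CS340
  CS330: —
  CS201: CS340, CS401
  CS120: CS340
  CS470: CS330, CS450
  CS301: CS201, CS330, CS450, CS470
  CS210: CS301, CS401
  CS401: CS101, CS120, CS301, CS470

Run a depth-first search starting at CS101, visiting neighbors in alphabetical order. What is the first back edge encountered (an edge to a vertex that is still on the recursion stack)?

CS450->CS101

DFS from CS101 (visiting neighbors in alphabetical order); mark gray on enter, black on exit:
CS101 gray
  CS120 gray
    CS340 gray
      CS330 gray
      CS330 black
    CS340 black
  CS120 black
  CS101→CS330: CS330 black — skip
  CS101→CS340: CS340 black — skip
  CS470 gray
    CS470→CS330: CS330 black — skip
    CS450 gray
      CS450→CS101: CS101 is gray → back edge
First back edge: CS450 → CS101.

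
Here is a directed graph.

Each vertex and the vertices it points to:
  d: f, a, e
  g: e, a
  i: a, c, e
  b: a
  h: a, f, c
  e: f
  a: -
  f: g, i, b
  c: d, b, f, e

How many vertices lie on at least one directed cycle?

A vertex is on a directed cycle iff it belongs to a strongly connected component of size ≥ 2 (or has a self-loop).
The vertices on cycles are {c, d, e, f, g, i} — 6 in total.

6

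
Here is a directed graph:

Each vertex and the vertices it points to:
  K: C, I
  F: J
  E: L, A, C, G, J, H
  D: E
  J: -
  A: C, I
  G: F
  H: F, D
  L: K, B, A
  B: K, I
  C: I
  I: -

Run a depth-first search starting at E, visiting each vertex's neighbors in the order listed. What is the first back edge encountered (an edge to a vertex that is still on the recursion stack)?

DFS from E (visiting each vertex's neighbors in the order listed); mark gray on enter, black on exit:
E gray
  L gray
    K gray
      C gray
        I gray
        I black
      C black
      K→I: I black — skip
    K black
    B gray
      B→K: K black — skip
      B→I: I black — skip
    B black
    A gray
      A→C: C black — skip
      A→I: I black — skip
    A black
  L black
  E→A: A black — skip
  E→C: C black — skip
  G gray
    F gray
      J gray
      J black
    F black
  G black
  E→J: J black — skip
  H gray
    H→F: F black — skip
    D gray
      D→E: E is gray → back edge
First back edge: D → E.

D→E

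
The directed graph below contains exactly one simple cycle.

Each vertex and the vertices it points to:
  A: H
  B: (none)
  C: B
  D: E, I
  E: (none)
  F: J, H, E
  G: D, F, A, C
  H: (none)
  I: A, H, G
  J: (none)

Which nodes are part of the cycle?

D, G, I

DFS with gray/black marking from I:
I gray
  A gray
    H gray
    H black
  A black
  I→H: H black — skip
  G gray
    D gray
      E gray
      E black
      D→I: I is gray → back edge
Back edge closes the cycle I → G → D → I; its vertices are {D, G, I}.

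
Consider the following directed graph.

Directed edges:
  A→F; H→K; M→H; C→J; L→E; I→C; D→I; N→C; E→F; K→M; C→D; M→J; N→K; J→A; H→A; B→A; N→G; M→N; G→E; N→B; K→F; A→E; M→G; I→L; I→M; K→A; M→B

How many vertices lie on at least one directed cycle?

7

A vertex is on a directed cycle iff it belongs to a strongly connected component of size ≥ 2 (or has a self-loop).
The vertices on cycles are {C, D, H, I, K, M, N} — 7 in total.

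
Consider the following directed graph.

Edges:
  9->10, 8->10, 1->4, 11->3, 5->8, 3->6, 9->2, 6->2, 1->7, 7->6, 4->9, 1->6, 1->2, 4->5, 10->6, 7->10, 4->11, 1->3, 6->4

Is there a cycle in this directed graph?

Yes

DFS with white/gray/black marking, starting from 2:
2 gray
2 black
1 gray
  4 gray
    9 gray
      9→2: 2 black — skip
      10 gray
        6 gray
          6→2: 2 black — skip
          6→4: 4 is gray → back edge
Back edge found, so a cycle exists: 4 → 9 → 10 → 6 → 4.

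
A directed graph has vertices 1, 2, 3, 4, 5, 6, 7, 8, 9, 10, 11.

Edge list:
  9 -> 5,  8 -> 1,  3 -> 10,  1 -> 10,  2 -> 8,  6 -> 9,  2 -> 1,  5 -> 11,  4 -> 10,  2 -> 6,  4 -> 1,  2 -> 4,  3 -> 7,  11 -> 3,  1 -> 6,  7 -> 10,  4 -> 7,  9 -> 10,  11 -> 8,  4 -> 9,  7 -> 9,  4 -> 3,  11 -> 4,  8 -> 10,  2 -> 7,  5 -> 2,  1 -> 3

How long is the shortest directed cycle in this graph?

For each vertex v, BFS finds the shortest path from v back to v.
The shortest such closed walk is 5 → 11 → 4 → 9 → 5, length 4.

4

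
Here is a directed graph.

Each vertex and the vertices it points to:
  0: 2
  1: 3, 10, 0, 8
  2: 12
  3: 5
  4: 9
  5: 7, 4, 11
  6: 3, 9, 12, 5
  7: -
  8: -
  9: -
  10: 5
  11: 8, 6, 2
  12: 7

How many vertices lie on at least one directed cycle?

4

A vertex is on a directed cycle iff it belongs to a strongly connected component of size ≥ 2 (or has a self-loop).
The vertices on cycles are {3, 5, 6, 11} — 4 in total.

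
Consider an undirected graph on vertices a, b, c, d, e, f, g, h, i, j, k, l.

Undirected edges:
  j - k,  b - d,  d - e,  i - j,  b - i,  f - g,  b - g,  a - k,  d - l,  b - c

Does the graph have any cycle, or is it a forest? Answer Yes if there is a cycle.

DFS, tracking each vertex's parent; an edge to a visited non-parent vertex closes a cycle.
Start from c:
visit c (parent –)
  visit b (parent c)
    visit i (parent b)
      i–b: parent, skip
      visit j (parent i)
        visit k (parent j)
          k–j: parent, skip
          visit a (parent k)
            a–k: parent, skip
        j–i: parent, skip
    visit g (parent b)
      visit f (parent g)
        f–g: parent, skip
      g–b: parent, skip
    b–c: parent, skip
    visit d (parent b)
      visit e (parent d)
        e–d: parent, skip
      visit l (parent d)
        l–d: parent, skip
      d–b: parent, skip
visit h (parent –)
No non-parent visited neighbor found — the graph is a forest.

No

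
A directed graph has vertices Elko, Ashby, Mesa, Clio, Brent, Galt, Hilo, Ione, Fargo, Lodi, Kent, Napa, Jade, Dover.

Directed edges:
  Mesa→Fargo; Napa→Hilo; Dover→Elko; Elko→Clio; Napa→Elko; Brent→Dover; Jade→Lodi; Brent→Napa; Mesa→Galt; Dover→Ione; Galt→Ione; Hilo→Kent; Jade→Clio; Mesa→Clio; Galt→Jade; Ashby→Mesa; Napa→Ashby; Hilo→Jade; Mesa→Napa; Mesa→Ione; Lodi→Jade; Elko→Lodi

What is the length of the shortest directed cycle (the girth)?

For each vertex v, BFS finds the shortest path from v back to v.
The shortest such closed walk is Lodi → Jade → Lodi, length 2.

2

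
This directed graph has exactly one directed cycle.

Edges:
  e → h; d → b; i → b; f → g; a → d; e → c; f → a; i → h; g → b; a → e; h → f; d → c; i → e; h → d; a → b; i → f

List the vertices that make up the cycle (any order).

DFS with gray/black marking from h:
h gray
  f gray
    a gray
      b gray
      b black
      d gray
        c gray
        c black
        d→b: b black — skip
      d black
      e gray
        e→h: h is gray → back edge
Back edge closes the cycle h → f → a → e → h; its vertices are {a, e, f, h}.

a, e, f, h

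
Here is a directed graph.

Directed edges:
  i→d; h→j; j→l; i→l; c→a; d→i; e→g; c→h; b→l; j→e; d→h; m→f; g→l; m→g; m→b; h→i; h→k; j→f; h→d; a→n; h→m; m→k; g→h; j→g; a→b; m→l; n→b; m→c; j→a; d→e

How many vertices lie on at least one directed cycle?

A vertex is on a directed cycle iff it belongs to a strongly connected component of size ≥ 2 (or has a self-loop).
The vertices on cycles are {c, d, e, g, h, i, j, m} — 8 in total.

8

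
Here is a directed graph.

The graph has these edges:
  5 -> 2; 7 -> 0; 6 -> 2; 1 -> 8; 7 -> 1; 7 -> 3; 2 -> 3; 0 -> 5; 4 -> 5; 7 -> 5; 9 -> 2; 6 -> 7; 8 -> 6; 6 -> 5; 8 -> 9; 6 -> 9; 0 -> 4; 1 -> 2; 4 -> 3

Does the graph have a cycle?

Yes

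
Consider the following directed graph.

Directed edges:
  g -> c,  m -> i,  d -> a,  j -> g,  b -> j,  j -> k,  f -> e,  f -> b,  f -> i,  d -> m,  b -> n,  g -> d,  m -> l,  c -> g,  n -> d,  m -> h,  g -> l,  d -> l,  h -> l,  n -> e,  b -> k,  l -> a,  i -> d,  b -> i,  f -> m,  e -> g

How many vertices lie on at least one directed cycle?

A vertex is on a directed cycle iff it belongs to a strongly connected component of size ≥ 2 (or has a self-loop).
The vertices on cycles are {c, d, g, i, m} — 5 in total.

5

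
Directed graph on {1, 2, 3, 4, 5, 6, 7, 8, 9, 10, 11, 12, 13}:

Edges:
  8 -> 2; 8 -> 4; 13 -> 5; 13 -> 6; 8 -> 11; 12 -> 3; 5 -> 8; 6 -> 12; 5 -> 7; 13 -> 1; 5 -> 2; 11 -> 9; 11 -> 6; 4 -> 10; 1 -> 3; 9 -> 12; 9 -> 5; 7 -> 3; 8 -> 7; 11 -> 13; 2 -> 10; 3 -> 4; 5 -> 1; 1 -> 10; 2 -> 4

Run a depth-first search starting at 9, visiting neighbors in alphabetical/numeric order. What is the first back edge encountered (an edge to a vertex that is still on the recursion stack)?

11→9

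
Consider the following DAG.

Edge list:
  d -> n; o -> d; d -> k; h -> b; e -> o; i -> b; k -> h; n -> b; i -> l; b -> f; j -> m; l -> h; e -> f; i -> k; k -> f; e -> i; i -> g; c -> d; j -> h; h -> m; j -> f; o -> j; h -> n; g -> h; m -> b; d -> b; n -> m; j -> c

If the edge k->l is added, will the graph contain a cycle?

No

Adding k→l creates a cycle iff l can already reach k.
Explore from l: no path reaches k. The graph stays acyclic.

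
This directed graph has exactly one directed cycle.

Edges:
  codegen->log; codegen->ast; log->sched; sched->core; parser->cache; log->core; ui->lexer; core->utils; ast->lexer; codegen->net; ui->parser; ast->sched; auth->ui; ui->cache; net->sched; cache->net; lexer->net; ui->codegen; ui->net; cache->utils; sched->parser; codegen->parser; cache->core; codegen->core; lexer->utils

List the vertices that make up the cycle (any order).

DFS with gray/black marking from sched:
sched gray
  core gray
    utils gray
    utils black
  core black
  parser gray
    cache gray
      net gray
        net→sched: sched is gray → back edge
Back edge closes the cycle sched → parser → cache → net → sched; its vertices are {net, cache, sched, parser}.

net, cache, sched, parser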